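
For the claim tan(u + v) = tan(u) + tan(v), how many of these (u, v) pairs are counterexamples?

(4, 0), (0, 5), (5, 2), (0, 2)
Testing each pair:
(4, 0): LHS = tan(4) ≈ 1.158, RHS = tan(4) ≈ 1.158 → satisfies claim
(0, 5): LHS = tan(5) ≈ -3.381, RHS = tan(5) ≈ -3.381 → satisfies claim
(5, 2): LHS = tan(7) ≈ 0.8714, RHS = tan(5) + tan(2) ≈ -5.566 → counterexample
(0, 2): LHS = tan(2) ≈ -2.185, RHS = tan(2) ≈ -2.185 → satisfies claim

That makes 1 counterexample.

Answer: 1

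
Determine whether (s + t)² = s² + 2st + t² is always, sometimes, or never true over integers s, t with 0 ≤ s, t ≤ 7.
Always true

The identity holds for every pair in the range. For instance at (s, t) = (1, 6): both sides equal 49.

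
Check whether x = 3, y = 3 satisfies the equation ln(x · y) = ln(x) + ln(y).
Substituting x = 3, y = 3:

LHS = ln(3 · 3) = ln(9) ≈ 2.197
RHS = ln(3) + ln(3) = 2·ln(3) ≈ 2.197

LHS = RHS, so the equation holds at this point.

Answer: Holds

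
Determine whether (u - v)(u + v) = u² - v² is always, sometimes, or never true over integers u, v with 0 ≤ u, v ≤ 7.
The identity holds for every pair in the range. For instance at (u, v) = (4, 6): both sides equal -20.

Answer: Always true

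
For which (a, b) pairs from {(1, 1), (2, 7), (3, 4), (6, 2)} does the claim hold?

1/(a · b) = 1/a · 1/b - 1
Testing each pair:
(1, 1): LHS = 1, RHS = 0 → fails
(2, 7): LHS = 1/14, RHS = -13/14 → fails
(3, 4): LHS = 1/12, RHS = -11/12 → fails
(6, 2): LHS = 1/12, RHS = -11/12 → fails

No pair satisfies the claim.

Answer: None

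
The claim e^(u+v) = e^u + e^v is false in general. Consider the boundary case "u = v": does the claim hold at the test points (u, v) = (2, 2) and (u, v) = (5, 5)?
No, fails at both test points

At (2, 2): LHS = e^4 ≈ 54.6 ≠ RHS = 2·e^2 ≈ 14.78
At (5, 5): LHS = e^10 ≈ 22026.5 ≠ RHS = 2·e^5 ≈ 296.8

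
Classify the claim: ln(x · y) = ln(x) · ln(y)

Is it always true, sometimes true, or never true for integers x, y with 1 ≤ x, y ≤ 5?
It holds at (x, y) = (1, 1) (both sides equal 0), but fails at (x, y) = (4, 1) (LHS = ln(4) ≈ 1.386, RHS = 0).

Answer: Sometimes true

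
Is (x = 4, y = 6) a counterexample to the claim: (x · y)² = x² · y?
Substituting x = 4, y = 6:
LHS = (4 · 6)² = 576
RHS = 4² · 6 = 96

Since LHS ≠ RHS, this pair disproves the claim.

Answer: Yes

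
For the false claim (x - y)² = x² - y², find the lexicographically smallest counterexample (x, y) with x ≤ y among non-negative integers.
Substituting (0, 1) into the claim:
LHS = (0 - 1)² = 1
RHS = 0² - 1² = -1

Since LHS ≠ RHS, this pair disproves the claim, and no lexicographically smaller pair (x ≤ y, non-negative integers) does.

For instance (2, 4) is also a counterexample (LHS = 4, RHS = -12), but it's lexicographically larger.

Answer: (x, y) = (0, 1)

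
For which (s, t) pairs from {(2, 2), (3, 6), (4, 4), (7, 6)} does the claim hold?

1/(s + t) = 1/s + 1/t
Testing each pair:
(2, 2): LHS = 1/4, RHS = 1 → fails
(3, 6): LHS = 1/9, RHS = 1/2 → fails
(4, 4): LHS = 1/8, RHS = 1/2 → fails
(7, 6): LHS = 1/13, RHS = 13/42 → fails

No pair satisfies the claim.

Answer: None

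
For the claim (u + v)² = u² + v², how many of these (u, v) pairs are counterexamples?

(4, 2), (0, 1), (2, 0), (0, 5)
1

Testing each pair:
(4, 2): LHS = 36, RHS = 20 → counterexample
(0, 1): LHS = 1, RHS = 1 → satisfies claim
(2, 0): LHS = 4, RHS = 4 → satisfies claim
(0, 5): LHS = 25, RHS = 25 → satisfies claim

That makes 1 counterexample.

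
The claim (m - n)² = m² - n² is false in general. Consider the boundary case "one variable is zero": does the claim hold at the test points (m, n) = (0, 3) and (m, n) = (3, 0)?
At (0, 3): LHS = 9 ≠ RHS = -9
At (3, 0): LHS = 9, RHS = 9 → equal

Answer: Only at (3, 0)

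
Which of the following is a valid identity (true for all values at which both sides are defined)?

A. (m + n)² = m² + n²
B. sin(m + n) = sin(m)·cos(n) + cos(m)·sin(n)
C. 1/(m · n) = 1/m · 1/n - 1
B

A: fails at (1, 4) — LHS = 25, RHS = 17.
B: holds — e.g. at (5, 5), both sides equal sin(10) ≈ -0.544.
C: fails at (5, 8) — LHS = 1/40, RHS = -39/40.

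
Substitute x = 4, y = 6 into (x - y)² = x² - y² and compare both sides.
LHS = (4 - 6)² = 4
RHS = 4² - 6² = -20

LHS ≠ RHS, so the equation does not hold here.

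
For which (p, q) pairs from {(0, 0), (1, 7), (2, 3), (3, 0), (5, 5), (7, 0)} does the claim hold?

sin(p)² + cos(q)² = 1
(0, 0), (5, 5)

Testing each pair:
(0, 0): LHS = 1, RHS = 1 → holds
(1, 7): LHS = cos(7)² + sin(1)² ≈ 1.276, RHS = 1 → fails
(2, 3): LHS = sin(2)² + cos(3)² ≈ 1.807, RHS = 1 → fails
(3, 0): LHS = sin(3)² + 1 ≈ 1.02, RHS = 1 → fails
(5, 5): LHS = cos(5)² + sin(5)² = 1, RHS = 1 → holds
(7, 0): LHS = sin(7)² + 1 ≈ 1.432, RHS = 1 → fails

2 of 6 pairs satisfy the claim.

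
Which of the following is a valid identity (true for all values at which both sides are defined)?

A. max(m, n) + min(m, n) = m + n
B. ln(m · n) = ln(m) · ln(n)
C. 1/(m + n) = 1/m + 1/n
A

A: holds — e.g. at (6, 7), both sides equal 13.
B: fails at (2, 5) — LHS = ln(10) ≈ 2.303, RHS = ln(2)·ln(5) ≈ 1.116.
C: fails at (3, 7) — LHS = 1/10, RHS = 10/21.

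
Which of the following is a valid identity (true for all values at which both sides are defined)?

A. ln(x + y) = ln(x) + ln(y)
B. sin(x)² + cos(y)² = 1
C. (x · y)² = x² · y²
C

A: fails at (4, 6) — LHS = ln(10) ≈ 2.303, RHS = ln(4) + ln(6) ≈ 3.178.
B: fails at (3, 4) — LHS = sin(3)² + cos(4)² ≈ 0.4472, RHS = 1.
C: holds — e.g. at (2, 3), both sides equal 36.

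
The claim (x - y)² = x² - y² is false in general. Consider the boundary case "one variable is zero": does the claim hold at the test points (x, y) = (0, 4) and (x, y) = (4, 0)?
Only at (4, 0)

At (0, 4): LHS = 16 ≠ RHS = -16
At (4, 0): LHS = 16, RHS = 16 → equal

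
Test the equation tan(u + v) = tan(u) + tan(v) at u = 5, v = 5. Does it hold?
Fails

Substituting u = 5, v = 5:

LHS = tan(5 + 5) = tan(10) ≈ 0.6484
RHS = tan(5) + tan(5) = 2·tan(5) ≈ -6.761

LHS ≠ RHS, so the equation does not hold at this point.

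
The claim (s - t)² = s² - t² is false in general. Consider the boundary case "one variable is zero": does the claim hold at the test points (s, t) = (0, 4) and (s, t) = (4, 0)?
Only at (4, 0)

At (0, 4): LHS = 16 ≠ RHS = -16
At (4, 0): LHS = 16, RHS = 16 → equal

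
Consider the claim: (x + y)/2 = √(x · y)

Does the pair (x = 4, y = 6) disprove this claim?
Substituting x = 4, y = 6:
LHS = (4 + 6)/2 = 5
RHS = √(4 · 6) = 2·√(6) ≈ 4.899

Since LHS ≠ RHS, this pair disproves the claim.

Answer: Yes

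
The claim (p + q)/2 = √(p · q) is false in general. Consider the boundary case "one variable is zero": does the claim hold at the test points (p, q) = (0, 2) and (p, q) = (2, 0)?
No, fails at both test points

At (0, 2): LHS = 1 ≠ RHS = 0
At (2, 0): LHS = 1 ≠ RHS = 0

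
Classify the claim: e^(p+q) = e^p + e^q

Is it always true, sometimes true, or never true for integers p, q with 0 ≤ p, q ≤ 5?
Never true

The claim fails for every pair in the range. For instance at (p, q) = (0, 0): LHS = 1, RHS = 2.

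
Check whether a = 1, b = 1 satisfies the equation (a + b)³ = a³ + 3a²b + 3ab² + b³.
Holds

Substituting a = 1, b = 1:

LHS = (1 + 1)³ = 8
RHS = 1³ + 3·1²·1 + 3·1·1² + 1³ = 8

LHS = RHS, so the equation holds at this point.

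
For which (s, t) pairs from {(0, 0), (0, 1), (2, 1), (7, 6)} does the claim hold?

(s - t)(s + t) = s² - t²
Testing each pair:
(0, 0): LHS = 0, RHS = 0 → holds
(0, 1): LHS = -1, RHS = -1 → holds
(2, 1): LHS = 3, RHS = 3 → holds
(7, 6): LHS = 13, RHS = 13 → holds

Every pair satisfies the claim.

Answer: All pairs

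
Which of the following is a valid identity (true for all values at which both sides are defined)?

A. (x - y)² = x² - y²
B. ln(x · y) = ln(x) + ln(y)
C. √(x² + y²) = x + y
A: fails at (2, 4) — LHS = 4, RHS = -12.
B: holds — e.g. at (1, 5), both sides equal ln(5) ≈ 1.609.
C: fails at (1, 3) — LHS = √(10) ≈ 3.162, RHS = 4.

Answer: B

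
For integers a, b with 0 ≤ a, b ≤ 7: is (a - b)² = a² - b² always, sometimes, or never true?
Sometimes true

It holds at (a, b) = (4, 4) (both sides equal 0), but fails at (a, b) = (0, 4) (LHS = 16, RHS = -16).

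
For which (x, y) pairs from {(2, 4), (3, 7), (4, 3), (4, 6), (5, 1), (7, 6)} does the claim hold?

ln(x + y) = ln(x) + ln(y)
Testing each pair:
(2, 4): LHS = ln(6) ≈ 1.792, RHS = ln(2) + ln(4) ≈ 2.079 → fails
(3, 7): LHS = ln(10) ≈ 2.303, RHS = ln(3) + ln(7) ≈ 3.045 → fails
(4, 3): LHS = ln(7) ≈ 1.946, RHS = ln(3) + ln(4) ≈ 2.485 → fails
(4, 6): LHS = ln(10) ≈ 2.303, RHS = ln(4) + ln(6) ≈ 3.178 → fails
(5, 1): LHS = ln(6) ≈ 1.792, RHS = ln(5) ≈ 1.609 → fails
(7, 6): LHS = ln(13) ≈ 2.565, RHS = ln(6) + ln(7) ≈ 3.738 → fails

No pair satisfies the claim.

Answer: None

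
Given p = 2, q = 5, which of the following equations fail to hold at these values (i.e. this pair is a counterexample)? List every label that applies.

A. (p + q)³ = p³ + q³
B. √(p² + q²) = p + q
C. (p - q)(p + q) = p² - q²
Evaluating each claim at the given values:
A. LHS = 343, RHS = 133 → fails here (LHS ≠ RHS)
B. LHS = √(29) ≈ 5.385, RHS = 7 → fails here (LHS ≠ RHS)
C. LHS = -21, RHS = -21 → holds here (LHS = RHS)

Answer: A, B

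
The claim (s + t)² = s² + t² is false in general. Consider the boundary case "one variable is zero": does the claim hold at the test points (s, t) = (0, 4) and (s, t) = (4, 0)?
At (0, 4): LHS = 16, RHS = 16 → equal
At (4, 0): LHS = 16, RHS = 16 → equal

So the claim does hold at both of these boundary points, even though it is not an identity.

Answer: Yes, holds at both test points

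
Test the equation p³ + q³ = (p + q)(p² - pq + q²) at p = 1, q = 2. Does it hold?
Substituting p = 1, q = 2:

LHS = 1³ + 2³ = 9
RHS = (1 + 2)(1² - 1·2 + 2²) = 9

LHS = RHS, so the equation holds at this point.

Answer: Holds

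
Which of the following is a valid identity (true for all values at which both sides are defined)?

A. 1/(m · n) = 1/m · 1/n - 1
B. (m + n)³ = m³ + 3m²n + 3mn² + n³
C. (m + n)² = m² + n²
A: fails at (4, 5) — LHS = 1/20, RHS = -19/20.
B: holds — e.g. at (3, 7), both sides equal 1000.
C: fails at (1, 5) — LHS = 36, RHS = 26.

Answer: B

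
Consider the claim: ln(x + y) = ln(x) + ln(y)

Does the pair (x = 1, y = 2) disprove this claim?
Yes

Substituting x = 1, y = 2:
LHS = ln(1 + 2) = ln(3) ≈ 1.099
RHS = ln(1) + ln(2) = ln(2) ≈ 0.6931

Since LHS ≠ RHS, this pair disproves the claim.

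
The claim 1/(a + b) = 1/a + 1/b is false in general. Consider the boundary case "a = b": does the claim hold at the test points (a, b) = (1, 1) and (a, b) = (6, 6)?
At (1, 1): LHS = 1/2 ≠ RHS = 2
At (6, 6): LHS = 1/12 ≠ RHS = 1/3

Answer: No, fails at both test points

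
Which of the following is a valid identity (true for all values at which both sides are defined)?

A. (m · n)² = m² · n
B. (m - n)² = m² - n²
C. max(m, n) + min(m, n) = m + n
C

A: fails at (4, 4) — LHS = 256, RHS = 64.
B: fails at (3, 7) — LHS = 16, RHS = -40.
C: holds — e.g. at (6, 7), both sides equal 13.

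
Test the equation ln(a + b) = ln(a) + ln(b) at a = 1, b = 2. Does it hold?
Fails

Substituting a = 1, b = 2:

LHS = ln(1 + 2) = ln(3) ≈ 1.099
RHS = ln(1) + ln(2) = ln(2) ≈ 0.6931

LHS ≠ RHS, so the equation does not hold at this point.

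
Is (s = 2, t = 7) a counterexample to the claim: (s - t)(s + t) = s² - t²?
Substituting s = 2, t = 7:
LHS = (2 - 7)(2 + 7) = -45
RHS = 2² - 7² = -45

The sides agree, so this pair does not disprove the claim.

Answer: No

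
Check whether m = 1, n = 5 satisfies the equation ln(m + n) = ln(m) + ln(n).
Substituting m = 1, n = 5:

LHS = ln(1 + 5) = ln(6) ≈ 1.792
RHS = ln(1) + ln(5) = ln(5) ≈ 1.609

LHS ≠ RHS, so the equation does not hold at this point.

Answer: Fails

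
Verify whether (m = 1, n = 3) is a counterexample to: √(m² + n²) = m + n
Yes

Substituting m = 1, n = 3:
LHS = √(1² + 3²) = √(10) ≈ 3.162
RHS = 1 + 3 = 4

Since LHS ≠ RHS, this pair disproves the claim.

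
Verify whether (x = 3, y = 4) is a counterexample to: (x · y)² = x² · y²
Substituting x = 3, y = 4:
LHS = (3 · 4)² = 144
RHS = 3² · 4² = 144

The sides agree, so this pair does not disprove the claim.

Answer: No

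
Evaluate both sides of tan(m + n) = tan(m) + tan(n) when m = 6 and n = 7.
LHS = tan(6 + 7) = tan(13) ≈ 0.463
RHS = tan(6) + tan(7) ≈ 0.5804

LHS ≠ RHS (they differ by about 0.1174), so the equation does not hold here.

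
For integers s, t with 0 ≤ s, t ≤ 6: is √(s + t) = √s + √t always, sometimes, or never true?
Sometimes true

It holds at (s, t) = (0, 3) (both sides equal √(3) ≈ 1.732), but fails at (s, t) = (3, 6) (LHS = 3, RHS = √(3) + √(6) ≈ 4.182).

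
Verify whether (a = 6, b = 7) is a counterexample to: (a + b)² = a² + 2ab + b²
No

Substituting a = 6, b = 7:
LHS = (6 + 7)² = 169
RHS = 6² + 2·6·7 + 7² = 169

The sides agree, so this pair does not disprove the claim.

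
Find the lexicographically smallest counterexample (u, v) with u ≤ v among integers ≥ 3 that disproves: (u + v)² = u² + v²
(u, v) = (3, 3)

Substituting (3, 3) into the claim:
LHS = (3 + 3)² = 36
RHS = 3² + 3² = 18

Since LHS ≠ RHS, this pair disproves the claim, and no lexicographically smaller pair (u ≤ v, integers ≥ 3) does.

For instance (6, 7) is also a counterexample (LHS = 169, RHS = 85), but it's lexicographically larger.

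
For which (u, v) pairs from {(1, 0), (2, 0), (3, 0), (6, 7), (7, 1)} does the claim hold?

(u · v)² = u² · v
(1, 0), (2, 0), (3, 0), (7, 1)

Testing each pair:
(1, 0): LHS = 0, RHS = 0 → holds
(2, 0): LHS = 0, RHS = 0 → holds
(3, 0): LHS = 0, RHS = 0 → holds
(6, 7): LHS = 1764, RHS = 252 → fails
(7, 1): LHS = 49, RHS = 49 → holds

4 of 5 pairs satisfy the claim.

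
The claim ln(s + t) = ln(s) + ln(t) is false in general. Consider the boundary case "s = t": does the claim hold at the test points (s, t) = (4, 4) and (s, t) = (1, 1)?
At (4, 4): LHS = ln(8) ≈ 2.079 ≠ RHS = 2·ln(4) ≈ 2.773
At (1, 1): LHS = ln(2) ≈ 0.6931 ≠ RHS = 0

Answer: No, fails at both test points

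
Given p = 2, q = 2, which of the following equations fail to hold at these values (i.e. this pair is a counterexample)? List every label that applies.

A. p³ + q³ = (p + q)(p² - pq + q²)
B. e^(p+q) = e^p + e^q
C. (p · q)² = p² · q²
Evaluating each claim at the given values:
A. LHS = 16, RHS = 16 → holds here (LHS = RHS)
B. LHS = e^4 ≈ 54.6, RHS = 2·e^2 ≈ 14.78 → fails here (LHS ≠ RHS)
C. LHS = 16, RHS = 16 → holds here (LHS = RHS)

Answer: B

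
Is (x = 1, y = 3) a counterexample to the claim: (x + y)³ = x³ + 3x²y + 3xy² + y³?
Substituting x = 1, y = 3:
LHS = (1 + 3)³ = 64
RHS = 1³ + 3·1²·3 + 3·1·3² + 3³ = 64

The sides agree, so this pair does not disprove the claim.

Answer: No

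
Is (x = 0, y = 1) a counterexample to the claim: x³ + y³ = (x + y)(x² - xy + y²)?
Substituting x = 0, y = 1:
LHS = 0³ + 1³ = 1
RHS = (0 + 1)(0² - 0·1 + 1²) = 1

The sides agree, so this pair does not disprove the claim.

Answer: No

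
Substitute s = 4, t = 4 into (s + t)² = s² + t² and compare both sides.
LHS = (4 + 4)² = 64
RHS = 4² + 4² = 32

LHS ≠ RHS, so the equation does not hold here.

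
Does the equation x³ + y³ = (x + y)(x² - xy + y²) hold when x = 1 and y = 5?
Holds

Substituting x = 1, y = 5:

LHS = 1³ + 5³ = 126
RHS = (1 + 5)(1² - 1·5 + 5²) = 126

LHS = RHS, so the equation holds at this point.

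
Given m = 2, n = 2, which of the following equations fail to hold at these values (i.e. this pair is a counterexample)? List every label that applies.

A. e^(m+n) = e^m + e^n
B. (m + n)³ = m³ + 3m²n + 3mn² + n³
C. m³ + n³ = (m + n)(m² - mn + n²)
Evaluating each claim at the given values:
A. LHS = e^4 ≈ 54.6, RHS = 2·e^2 ≈ 14.78 → fails here (LHS ≠ RHS)
B. LHS = 64, RHS = 64 → holds here (LHS = RHS)
C. LHS = 16, RHS = 16 → holds here (LHS = RHS)

Answer: A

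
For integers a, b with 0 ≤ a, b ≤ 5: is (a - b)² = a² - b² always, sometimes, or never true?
It holds at (a, b) = (2, 0) (both sides equal 4), but fails at (a, b) = (1, 2) (LHS = 1, RHS = -3).

Answer: Sometimes true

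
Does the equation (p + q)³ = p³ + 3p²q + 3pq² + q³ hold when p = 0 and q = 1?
Holds

Substituting p = 0, q = 1:

LHS = (0 + 1)³ = 1
RHS = 0³ + 3·0²·1 + 3·0·1² + 1³ = 1

LHS = RHS, so the equation holds at this point.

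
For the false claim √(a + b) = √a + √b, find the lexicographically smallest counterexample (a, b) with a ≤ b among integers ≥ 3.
(a, b) = (3, 3)

Substituting (3, 3) into the claim:
LHS = √(3 + 3) = √(6) ≈ 2.449
RHS = √3 + √3 = 2·√(3) ≈ 3.464

Since LHS ≠ RHS, this pair disproves the claim, and no lexicographically smaller pair (a ≤ b, integers ≥ 3) does.

For instance (5, 5) is also a counterexample (LHS = √(10) ≈ 3.162, RHS = 2·√(5) ≈ 4.472), but it's lexicographically larger.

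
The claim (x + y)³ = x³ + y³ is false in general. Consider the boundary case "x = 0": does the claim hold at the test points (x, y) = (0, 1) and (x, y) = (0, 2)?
Yes, holds at both test points

At (0, 1): LHS = 1, RHS = 1 → equal
At (0, 2): LHS = 8, RHS = 8 → equal

So the claim does hold at both of these boundary points, even though it is not an identity.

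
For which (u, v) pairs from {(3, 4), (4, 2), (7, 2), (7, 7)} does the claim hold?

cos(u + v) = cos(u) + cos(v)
None

Testing each pair:
(3, 4): LHS = cos(7) ≈ 0.7539, RHS = cos(3) + cos(4) ≈ -1.644 → fails
(4, 2): LHS = cos(6) ≈ 0.9602, RHS = cos(4) + cos(2) ≈ -1.07 → fails
(7, 2): LHS = cos(9) ≈ -0.9111, RHS = cos(2) + cos(7) ≈ 0.3378 → fails
(7, 7): LHS = cos(14) ≈ 0.1367, RHS = 2·cos(7) ≈ 1.508 → fails

No pair satisfies the claim.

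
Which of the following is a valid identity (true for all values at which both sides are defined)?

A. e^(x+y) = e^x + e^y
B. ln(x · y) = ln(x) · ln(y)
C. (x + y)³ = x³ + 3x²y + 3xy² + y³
C

A: fails at (3, 4) — LHS = e^7 ≈ 1097, RHS = e^3 + e^4 ≈ 74.68.
B: fails at (2, 5) — LHS = ln(10) ≈ 2.303, RHS = ln(2)·ln(5) ≈ 1.116.
C: holds — e.g. at (2, 4), both sides equal 216.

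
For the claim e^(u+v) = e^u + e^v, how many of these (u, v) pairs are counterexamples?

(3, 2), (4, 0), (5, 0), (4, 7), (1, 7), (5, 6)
Testing each pair:
(3, 2): LHS = e^5 ≈ 148.4, RHS = e^2 + e^3 ≈ 27.47 → counterexample
(4, 0): LHS = e^4 ≈ 54.6, RHS = 1 + e^4 ≈ 55.6 → counterexample
(5, 0): LHS = e^5 ≈ 148.4, RHS = 1 + e^5 ≈ 149.4 → counterexample
(4, 7): LHS = e^11 ≈ 59874.1, RHS = e^4 + e^7 ≈ 1151 → counterexample
(1, 7): LHS = e^8 ≈ 2981, RHS = e + e^7 ≈ 1099 → counterexample
(5, 6): LHS = e^11 ≈ 59874.1, RHS = e^5 + e^6 ≈ 551.8 → counterexample

That makes 6 counterexamples.

Answer: 6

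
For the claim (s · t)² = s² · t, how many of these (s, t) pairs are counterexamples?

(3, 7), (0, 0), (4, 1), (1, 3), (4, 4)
3

Testing each pair:
(3, 7): LHS = 441, RHS = 63 → counterexample
(0, 0): LHS = 0, RHS = 0 → satisfies claim
(4, 1): LHS = 16, RHS = 16 → satisfies claim
(1, 3): LHS = 9, RHS = 3 → counterexample
(4, 4): LHS = 256, RHS = 64 → counterexample

That makes 3 counterexamples.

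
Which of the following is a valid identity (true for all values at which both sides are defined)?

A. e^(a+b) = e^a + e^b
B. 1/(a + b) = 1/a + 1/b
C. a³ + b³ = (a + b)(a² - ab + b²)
A: fails at (2, 4) — LHS = e^6 ≈ 403.4, RHS = e^2 + e^4 ≈ 61.99.
B: fails at (1, 2) — LHS = 1/3, RHS = 3/2.
C: holds — e.g. at (1, 3), both sides equal 28.

Answer: C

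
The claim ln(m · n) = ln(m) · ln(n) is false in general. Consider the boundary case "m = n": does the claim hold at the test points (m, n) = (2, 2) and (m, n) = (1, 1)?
Only at (1, 1)

At (2, 2): LHS = ln(4) ≈ 1.386 ≠ RHS = ln(2)² ≈ 0.4805
At (1, 1): LHS = 0, RHS = 0 → equal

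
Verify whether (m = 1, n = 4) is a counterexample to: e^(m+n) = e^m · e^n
Substituting m = 1, n = 4:
LHS = e^(1+4) = e^5 ≈ 148.4
RHS = e^1 · e^4 = e^5 ≈ 148.4

The sides agree, so this pair does not disprove the claim.

Answer: No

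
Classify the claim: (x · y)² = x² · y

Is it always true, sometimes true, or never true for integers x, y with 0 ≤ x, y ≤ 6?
It holds at (x, y) = (1, 0) (both sides equal 0), but fails at (x, y) = (4, 2) (LHS = 64, RHS = 32).

Answer: Sometimes true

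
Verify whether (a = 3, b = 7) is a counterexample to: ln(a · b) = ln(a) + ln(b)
No

Substituting a = 3, b = 7:
LHS = ln(3 · 7) = ln(21) ≈ 3.045
RHS = ln(3) + ln(7) ≈ 3.045

The sides agree, so this pair does not disprove the claim.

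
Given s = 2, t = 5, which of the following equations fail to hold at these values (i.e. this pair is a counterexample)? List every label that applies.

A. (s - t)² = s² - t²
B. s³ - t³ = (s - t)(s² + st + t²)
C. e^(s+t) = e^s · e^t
Evaluating each claim at the given values:
A. LHS = 9, RHS = -21 → fails here (LHS ≠ RHS)
B. LHS = -117, RHS = -117 → holds here (LHS = RHS)
C. LHS = e^7 ≈ 1097, RHS = e^7 ≈ 1097 → holds here (LHS = RHS)

Answer: A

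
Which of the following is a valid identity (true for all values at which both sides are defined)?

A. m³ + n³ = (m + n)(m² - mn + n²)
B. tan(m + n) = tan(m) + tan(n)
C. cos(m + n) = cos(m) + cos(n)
A: holds — e.g. at (4, 5), both sides equal 189.
B: fails at (3, 5) — LHS = tan(8) ≈ -6.8, RHS = tan(5) + tan(3) ≈ -3.523.
C: fails at (3, 3) — LHS = cos(6) ≈ 0.9602, RHS = 2·cos(3) ≈ -1.98.

Answer: A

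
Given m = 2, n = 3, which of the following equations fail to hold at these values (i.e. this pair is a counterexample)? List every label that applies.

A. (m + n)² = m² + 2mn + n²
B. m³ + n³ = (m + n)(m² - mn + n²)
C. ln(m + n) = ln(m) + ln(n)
C

Evaluating each claim at the given values:
A. LHS = 25, RHS = 25 → holds here (LHS = RHS)
B. LHS = 35, RHS = 35 → holds here (LHS = RHS)
C. LHS = ln(5) ≈ 1.609, RHS = ln(2) + ln(3) ≈ 1.792 → fails here (LHS ≠ RHS)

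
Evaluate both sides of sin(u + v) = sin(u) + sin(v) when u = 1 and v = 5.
LHS = sin(1 + 5) = sin(6) ≈ -0.2794
RHS = sin(1) + sin(5) ≈ -0.1175

LHS ≠ RHS (they differ by about 0.162), so the equation does not hold here.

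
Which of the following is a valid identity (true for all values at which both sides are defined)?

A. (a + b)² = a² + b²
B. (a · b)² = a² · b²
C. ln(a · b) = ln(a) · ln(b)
A: fails at (2, 5) — LHS = 49, RHS = 29.
B: holds — e.g. at (5, 8), both sides equal 1600.
C: fails at (6, 7) — LHS = ln(42) ≈ 3.738, RHS = ln(6)·ln(7) ≈ 3.487.

Answer: B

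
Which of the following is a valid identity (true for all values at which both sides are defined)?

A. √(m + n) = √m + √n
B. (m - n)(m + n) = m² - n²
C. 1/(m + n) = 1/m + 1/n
A: fails at (4, 6) — LHS = √(10) ≈ 3.162, RHS = 2 + √(6) ≈ 4.449.
B: holds — e.g. at (6, 7), both sides equal -13.
C: fails at (3, 3) — LHS = 1/6, RHS = 2/3.

Answer: B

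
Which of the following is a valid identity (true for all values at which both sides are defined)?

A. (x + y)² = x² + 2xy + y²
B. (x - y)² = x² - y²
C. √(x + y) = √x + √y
A: holds — e.g. at (2, 5), both sides equal 49.
B: fails at (5, 8) — LHS = 9, RHS = -39.
C: fails at (1, 2) — LHS = √(3) ≈ 1.732, RHS = 1 + √(2) ≈ 2.414.

Answer: A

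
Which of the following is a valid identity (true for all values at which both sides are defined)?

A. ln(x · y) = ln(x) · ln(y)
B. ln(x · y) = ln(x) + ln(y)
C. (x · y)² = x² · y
A: fails at (2, 5) — LHS = ln(10) ≈ 2.303, RHS = ln(2)·ln(5) ≈ 1.116.
B: holds — e.g. at (2, 4), both sides equal ln(8) ≈ 2.079.
C: fails at (3, 7) — LHS = 441, RHS = 63.

Answer: B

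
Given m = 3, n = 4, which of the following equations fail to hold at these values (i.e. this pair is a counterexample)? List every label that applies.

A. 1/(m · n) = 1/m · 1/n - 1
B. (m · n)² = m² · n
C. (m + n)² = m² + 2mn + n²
Evaluating each claim at the given values:
A. LHS = 1/12, RHS = -11/12 → fails here (LHS ≠ RHS)
B. LHS = 144, RHS = 36 → fails here (LHS ≠ RHS)
C. LHS = 49, RHS = 49 → holds here (LHS = RHS)

Answer: A, B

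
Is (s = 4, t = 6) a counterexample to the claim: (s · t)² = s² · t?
Yes

Substituting s = 4, t = 6:
LHS = (4 · 6)² = 576
RHS = 4² · 6 = 96

Since LHS ≠ RHS, this pair disproves the claim.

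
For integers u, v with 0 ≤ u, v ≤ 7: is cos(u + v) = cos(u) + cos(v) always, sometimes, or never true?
The claim fails for every pair in the range. For instance at (u, v) = (3, 6): LHS = cos(9) ≈ -0.9111, RHS = cos(3) + cos(6) ≈ -0.02982.

Answer: Never true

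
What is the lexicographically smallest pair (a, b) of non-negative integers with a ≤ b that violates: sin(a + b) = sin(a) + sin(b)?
At (0, 1): both sides equal sin(1) ≈ 0.8415, so it holds there.

Substituting (1, 1) into the claim:
LHS = sin(1 + 1) = sin(2) ≈ 0.9093
RHS = sin(1) + sin(1) = 2·sin(1) ≈ 1.683

Since LHS ≠ RHS, this pair disproves the claim, and no lexicographically smaller pair (a ≤ b, non-negative integers) does.

For instance (2, 2) is also a counterexample (LHS = sin(4) ≈ -0.7568, RHS = 2·sin(2) ≈ 1.819), but it's lexicographically larger.

Answer: (a, b) = (1, 1)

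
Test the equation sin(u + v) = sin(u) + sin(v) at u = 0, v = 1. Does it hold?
Holds

Substituting u = 0, v = 1:

LHS = sin(0 + 1) = sin(1) ≈ 0.8415
RHS = sin(0) + sin(1) = sin(1) ≈ 0.8415

LHS = RHS, so the equation holds at this point.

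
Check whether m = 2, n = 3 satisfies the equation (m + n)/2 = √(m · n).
Fails

Substituting m = 2, n = 3:

LHS = (2 + 3)/2 = 5/2
RHS = √(2 · 3) = √(6) ≈ 2.449

LHS ≠ RHS, so the equation does not hold at this point.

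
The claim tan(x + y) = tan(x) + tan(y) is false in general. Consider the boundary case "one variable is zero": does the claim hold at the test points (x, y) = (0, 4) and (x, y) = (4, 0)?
Yes, holds at both test points

At (0, 4): LHS = tan(4) ≈ 1.158, RHS = tan(4) ≈ 1.158 → equal
At (4, 0): LHS = tan(4) ≈ 1.158, RHS = tan(4) ≈ 1.158 → equal

So the claim does hold at both of these boundary points, even though it is not an identity.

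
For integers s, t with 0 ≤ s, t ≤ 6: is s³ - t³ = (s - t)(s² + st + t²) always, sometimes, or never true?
The identity holds for every pair in the range. For instance at (s, t) = (1, 0): both sides equal 1.

Answer: Always true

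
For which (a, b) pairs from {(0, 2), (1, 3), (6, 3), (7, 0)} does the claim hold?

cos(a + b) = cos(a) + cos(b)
Testing each pair:
(0, 2): LHS = cos(2) ≈ -0.4161, RHS = cos(2) + 1 ≈ 0.5839 → fails
(1, 3): LHS = cos(4) ≈ -0.6536, RHS = cos(3) + cos(1) ≈ -0.4497 → fails
(6, 3): LHS = cos(9) ≈ -0.9111, RHS = cos(3) + cos(6) ≈ -0.02982 → fails
(7, 0): LHS = cos(7) ≈ 0.7539, RHS = cos(7) + 1 ≈ 1.754 → fails

No pair satisfies the claim.

Answer: None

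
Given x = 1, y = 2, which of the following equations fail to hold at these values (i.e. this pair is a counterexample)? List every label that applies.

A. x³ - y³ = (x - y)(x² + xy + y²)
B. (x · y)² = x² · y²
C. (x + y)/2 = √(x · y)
C

Evaluating each claim at the given values:
A. LHS = -7, RHS = -7 → holds here (LHS = RHS)
B. LHS = 4, RHS = 4 → holds here (LHS = RHS)
C. LHS = 3/2, RHS = √(2) ≈ 1.414 → fails here (LHS ≠ RHS)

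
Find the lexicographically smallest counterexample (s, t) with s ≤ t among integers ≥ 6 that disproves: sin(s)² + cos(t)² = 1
At (6, 6): both sides equal 1, so it holds there.

Substituting (6, 7) into the claim:
LHS = sin(6)² + cos(7)² ≈ 0.6464
RHS = 1

Since LHS ≠ RHS, this pair disproves the claim, and no lexicographically smaller pair (s ≤ t, integers ≥ 6) does.

For instance (9, 10) is also a counterexample (LHS = sin(9)² + cos(10)² ≈ 0.8739, RHS = 1), but it's lexicographically larger.

Answer: (s, t) = (6, 7)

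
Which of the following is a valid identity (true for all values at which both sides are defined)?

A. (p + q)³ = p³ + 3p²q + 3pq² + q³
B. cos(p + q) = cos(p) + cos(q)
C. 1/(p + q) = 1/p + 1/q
A

A: holds — e.g. at (4, 6), both sides equal 1000.
B: fails at (5, 5) — LHS = cos(10) ≈ -0.8391, RHS = 2·cos(5) ≈ 0.5673.
C: fails at (5, 5) — LHS = 1/10, RHS = 2/5.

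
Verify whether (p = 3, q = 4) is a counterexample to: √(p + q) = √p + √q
Substituting p = 3, q = 4:
LHS = √(3 + 4) = √(7) ≈ 2.646
RHS = √3 + √4 = √(3) + 2 ≈ 3.732

Since LHS ≠ RHS, this pair disproves the claim.

Answer: Yes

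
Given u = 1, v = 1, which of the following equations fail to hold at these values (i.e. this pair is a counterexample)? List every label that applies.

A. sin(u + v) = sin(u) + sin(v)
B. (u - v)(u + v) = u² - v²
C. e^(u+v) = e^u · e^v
A

Evaluating each claim at the given values:
A. LHS = sin(2) ≈ 0.9093, RHS = 2·sin(1) ≈ 1.683 → fails here (LHS ≠ RHS)
B. LHS = 0, RHS = 0 → holds here (LHS = RHS)
C. LHS = e^2 ≈ 7.389, RHS = e^2 ≈ 7.389 → holds here (LHS = RHS)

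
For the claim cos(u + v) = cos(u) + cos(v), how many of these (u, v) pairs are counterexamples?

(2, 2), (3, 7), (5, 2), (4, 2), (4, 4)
Testing each pair:
(2, 2): LHS = cos(4) ≈ -0.6536, RHS = 2·cos(2) ≈ -0.8323 → counterexample
(3, 7): LHS = cos(10) ≈ -0.8391, RHS = cos(3) + cos(7) ≈ -0.2361 → counterexample
(5, 2): LHS = cos(7) ≈ 0.7539, RHS = cos(2) + cos(5) ≈ -0.1325 → counterexample
(4, 2): LHS = cos(6) ≈ 0.9602, RHS = cos(4) + cos(2) ≈ -1.07 → counterexample
(4, 4): LHS = cos(8) ≈ -0.1455, RHS = 2·cos(4) ≈ -1.307 → counterexample

That makes 5 counterexamples.

Answer: 5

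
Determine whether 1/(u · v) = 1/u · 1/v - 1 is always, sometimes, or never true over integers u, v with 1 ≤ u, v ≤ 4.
The claim fails for every pair in the range. For instance at (u, v) = (3, 4): LHS = 1/12, RHS = -11/12.

Answer: Never true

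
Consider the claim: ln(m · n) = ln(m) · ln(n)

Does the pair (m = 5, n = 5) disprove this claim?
Yes

Substituting m = 5, n = 5:
LHS = ln(5 · 5) = ln(25) ≈ 3.219
RHS = ln(5) · ln(5) = ln(5)² ≈ 2.59

Since LHS ≠ RHS, this pair disproves the claim.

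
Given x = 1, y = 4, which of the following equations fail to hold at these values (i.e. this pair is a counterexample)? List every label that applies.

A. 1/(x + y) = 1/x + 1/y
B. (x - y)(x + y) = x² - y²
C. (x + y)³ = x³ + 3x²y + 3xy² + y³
Evaluating each claim at the given values:
A. LHS = 1/5, RHS = 5/4 → fails here (LHS ≠ RHS)
B. LHS = -15, RHS = -15 → holds here (LHS = RHS)
C. LHS = 125, RHS = 125 → holds here (LHS = RHS)

Answer: A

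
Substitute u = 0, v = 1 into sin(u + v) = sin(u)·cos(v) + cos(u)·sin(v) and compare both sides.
LHS = sin(0 + 1) = sin(1) ≈ 0.8415
RHS = sin(0)·cos(1) + cos(0)·sin(1) = sin(1) ≈ 0.8415

LHS = RHS: the two sides agree.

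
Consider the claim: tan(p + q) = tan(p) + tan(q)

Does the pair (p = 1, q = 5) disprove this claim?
Yes

Substituting p = 1, q = 5:
LHS = tan(1 + 5) = tan(6) ≈ -0.291
RHS = tan(1) + tan(5) ≈ -1.823

Since LHS ≠ RHS, this pair disproves the claim.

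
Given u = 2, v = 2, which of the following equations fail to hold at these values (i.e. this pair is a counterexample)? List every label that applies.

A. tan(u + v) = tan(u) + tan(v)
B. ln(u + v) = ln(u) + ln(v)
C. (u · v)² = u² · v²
A

Evaluating each claim at the given values:
A. LHS = tan(4) ≈ 1.158, RHS = 2·tan(2) ≈ -4.37 → fails here (LHS ≠ RHS)
B. LHS = ln(4) ≈ 1.386, RHS = 2·ln(2) ≈ 1.386 → holds here (LHS = RHS)
C. LHS = 16, RHS = 16 → holds here (LHS = RHS)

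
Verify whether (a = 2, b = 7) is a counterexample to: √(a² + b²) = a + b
Substituting a = 2, b = 7:
LHS = √(2² + 7²) = √(53) ≈ 7.28
RHS = 2 + 7 = 9

Since LHS ≠ RHS, this pair disproves the claim.

Answer: Yes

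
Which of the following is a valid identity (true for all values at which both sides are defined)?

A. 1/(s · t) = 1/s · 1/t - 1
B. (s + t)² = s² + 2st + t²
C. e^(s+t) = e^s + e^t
B

A: fails at (1, 2) — LHS = 1/2, RHS = -1/2.
B: holds — e.g. at (4, 5), both sides equal 81.
C: fails at (2, 2) — LHS = e^4 ≈ 54.6, RHS = 2·e^2 ≈ 14.78.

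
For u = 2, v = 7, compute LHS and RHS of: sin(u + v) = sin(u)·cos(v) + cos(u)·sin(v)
LHS = sin(2 + 7) = sin(9) ≈ 0.4121
RHS = sin(2)·cos(7) + cos(2)·sin(7) = sin(7)·cos(2) + sin(2)·cos(7) ≈ 0.4121

LHS = RHS: the two sides agree.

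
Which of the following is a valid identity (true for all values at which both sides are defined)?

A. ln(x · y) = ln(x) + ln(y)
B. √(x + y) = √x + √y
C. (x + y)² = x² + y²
A

A: holds — e.g. at (6, 7), both sides equal ln(42) ≈ 3.738.
B: fails at (6, 7) — LHS = √(13) ≈ 3.606, RHS = √(6) + √(7) ≈ 5.095.
C: fails at (6, 7) — LHS = 169, RHS = 85.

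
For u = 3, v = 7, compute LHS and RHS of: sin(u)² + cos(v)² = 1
LHS = sin(3)² + cos(7)² ≈ 0.5883
RHS = 1

LHS ≠ RHS (they differ by about 0.4117), so the equation does not hold here.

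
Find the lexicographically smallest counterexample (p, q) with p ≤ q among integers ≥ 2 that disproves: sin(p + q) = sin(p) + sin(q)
Substituting (2, 2) into the claim:
LHS = sin(2 + 2) = sin(4) ≈ -0.7568
RHS = sin(2) + sin(2) = 2·sin(2) ≈ 1.819

Since LHS ≠ RHS, this pair disproves the claim, and no lexicographically smaller pair (p ≤ q, integers ≥ 2) does.

For instance (2, 4) is also a counterexample (LHS = sin(6) ≈ -0.2794, RHS = sin(4) + sin(2) ≈ 0.1525), but it's lexicographically larger.

Answer: (p, q) = (2, 2)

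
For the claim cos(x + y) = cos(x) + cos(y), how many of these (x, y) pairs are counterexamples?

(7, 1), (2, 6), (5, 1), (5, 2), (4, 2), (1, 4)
Testing each pair:
(7, 1): LHS = cos(8) ≈ -0.1455, RHS = cos(1) + cos(7) ≈ 1.294 → counterexample
(2, 6): LHS = cos(8) ≈ -0.1455, RHS = cos(2) + cos(6) ≈ 0.544 → counterexample
(5, 1): LHS = cos(6) ≈ 0.9602, RHS = cos(5) + cos(1) ≈ 0.824 → counterexample
(5, 2): LHS = cos(7) ≈ 0.7539, RHS = cos(2) + cos(5) ≈ -0.1325 → counterexample
(4, 2): LHS = cos(6) ≈ 0.9602, RHS = cos(4) + cos(2) ≈ -1.07 → counterexample
(1, 4): LHS = cos(5) ≈ 0.2837, RHS = cos(4) + cos(1) ≈ -0.1133 → counterexample

That makes 6 counterexamples.

Answer: 6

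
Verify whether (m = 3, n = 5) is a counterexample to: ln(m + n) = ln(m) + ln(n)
Substituting m = 3, n = 5:
LHS = ln(3 + 5) = ln(8) ≈ 2.079
RHS = ln(3) + ln(5) ≈ 2.708

Since LHS ≠ RHS, this pair disproves the claim.

Answer: Yes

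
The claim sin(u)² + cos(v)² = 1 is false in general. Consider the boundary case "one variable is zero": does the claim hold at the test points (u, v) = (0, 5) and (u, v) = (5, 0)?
At (0, 5): LHS = cos(5)² ≈ 0.08046 ≠ RHS = 1
At (5, 0): LHS = sin(5)² + 1 ≈ 1.92 ≠ RHS = 1

Answer: No, fails at both test points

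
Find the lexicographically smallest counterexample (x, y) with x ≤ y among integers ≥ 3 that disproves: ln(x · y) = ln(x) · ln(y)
Substituting (3, 3) into the claim:
LHS = ln(3 · 3) = ln(9) ≈ 2.197
RHS = ln(3) · ln(3) = ln(3)² ≈ 1.207

Since LHS ≠ RHS, this pair disproves the claim, and no lexicographically smaller pair (x ≤ y, integers ≥ 3) does.

For instance (7, 7) is also a counterexample (LHS = ln(49) ≈ 3.892, RHS = ln(7)² ≈ 3.787), but it's lexicographically larger.

Answer: (x, y) = (3, 3)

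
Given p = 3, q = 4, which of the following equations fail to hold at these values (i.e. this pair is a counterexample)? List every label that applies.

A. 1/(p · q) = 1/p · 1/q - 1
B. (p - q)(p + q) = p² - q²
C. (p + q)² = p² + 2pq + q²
Evaluating each claim at the given values:
A. LHS = 1/12, RHS = -11/12 → fails here (LHS ≠ RHS)
B. LHS = -7, RHS = -7 → holds here (LHS = RHS)
C. LHS = 49, RHS = 49 → holds here (LHS = RHS)

Answer: A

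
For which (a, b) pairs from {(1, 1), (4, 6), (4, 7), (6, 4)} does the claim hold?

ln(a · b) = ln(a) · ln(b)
Testing each pair:
(1, 1): LHS = 0, RHS = 0 → holds
(4, 6): LHS = ln(24) ≈ 3.178, RHS = ln(4)·ln(6) ≈ 2.484 → fails
(4, 7): LHS = ln(28) ≈ 3.332, RHS = ln(4)·ln(7) ≈ 2.698 → fails
(6, 4): LHS = ln(24) ≈ 3.178, RHS = ln(4)·ln(6) ≈ 2.484 → fails

1 of 4 pairs satisfies the claim.

Answer: (1, 1)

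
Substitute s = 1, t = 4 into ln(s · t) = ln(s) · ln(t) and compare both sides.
LHS = ln(1 · 4) = ln(4) ≈ 1.386
RHS = ln(1) · ln(4) = 0

LHS ≠ RHS (they differ by about 1.386), so the equation does not hold here.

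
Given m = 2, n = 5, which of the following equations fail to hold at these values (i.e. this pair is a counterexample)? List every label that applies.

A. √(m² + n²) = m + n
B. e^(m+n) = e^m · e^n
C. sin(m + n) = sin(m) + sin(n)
A, C

Evaluating each claim at the given values:
A. LHS = √(29) ≈ 5.385, RHS = 7 → fails here (LHS ≠ RHS)
B. LHS = e^7 ≈ 1097, RHS = e^7 ≈ 1097 → holds here (LHS = RHS)
C. LHS = sin(7) ≈ 0.657, RHS = sin(5) + sin(2) ≈ -0.04963 → fails here (LHS ≠ RHS)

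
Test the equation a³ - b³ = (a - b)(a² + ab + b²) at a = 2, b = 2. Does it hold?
Holds

Substituting a = 2, b = 2:

LHS = 2³ - 2³ = 0
RHS = (2 - 2)(2² + 2·2 + 2²) = 0

LHS = RHS, so the equation holds at this point.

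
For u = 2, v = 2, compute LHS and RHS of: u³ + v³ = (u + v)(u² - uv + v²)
LHS = 2³ + 2³ = 16
RHS = (2 + 2)(2² - 2·2 + 2²) = 16

LHS = RHS: the two sides agree.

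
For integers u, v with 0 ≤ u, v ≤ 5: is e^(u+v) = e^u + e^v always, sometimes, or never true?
Never true

The claim fails for every pair in the range. For instance at (u, v) = (3, 4): LHS = e^7 ≈ 1097, RHS = e^3 + e^4 ≈ 74.68.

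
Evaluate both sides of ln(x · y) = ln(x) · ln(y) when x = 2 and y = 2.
LHS = ln(2 · 2) = ln(4) ≈ 1.386
RHS = ln(2) · ln(2) = ln(2)² ≈ 0.4805

LHS ≠ RHS (they differ by about 0.9058), so the equation does not hold here.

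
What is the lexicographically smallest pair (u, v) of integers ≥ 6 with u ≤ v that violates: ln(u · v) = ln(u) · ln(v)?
Substituting (6, 6) into the claim:
LHS = ln(6 · 6) = ln(36) ≈ 3.584
RHS = ln(6) · ln(6) = ln(6)² ≈ 3.21

Since LHS ≠ RHS, this pair disproves the claim, and no lexicographically smaller pair (u ≤ v, integers ≥ 6) does.

For instance (10, 13) is also a counterexample (LHS = ln(130) ≈ 4.868, RHS = ln(10)·ln(13) ≈ 5.906), but it's lexicographically larger.

Answer: (u, v) = (6, 6)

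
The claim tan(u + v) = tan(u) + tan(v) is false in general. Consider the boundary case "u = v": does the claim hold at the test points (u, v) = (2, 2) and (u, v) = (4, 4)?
At (2, 2): LHS = tan(4) ≈ 1.158 ≠ RHS = 2·tan(2) ≈ -4.37
At (4, 4): LHS = tan(8) ≈ -6.8 ≠ RHS = 2·tan(4) ≈ 2.316

Answer: No, fails at both test points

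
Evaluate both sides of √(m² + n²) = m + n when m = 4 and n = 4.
LHS = √(4² + 4²) = 4·√(2) ≈ 5.657
RHS = 4 + 4 = 8

LHS ≠ RHS (they differ by about 2.343), so the equation does not hold here.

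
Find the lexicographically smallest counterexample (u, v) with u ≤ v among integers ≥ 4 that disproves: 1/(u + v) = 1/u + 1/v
Substituting (4, 4) into the claim:
LHS = 1/(4 + 4) = 1/8
RHS = 1/4 + 1/4 = 1/2

Since LHS ≠ RHS, this pair disproves the claim, and no lexicographically smaller pair (u ≤ v, integers ≥ 4) does.

For instance (4, 6) is also a counterexample (LHS = 1/10, RHS = 5/12), but it's lexicographically larger.

Answer: (u, v) = (4, 4)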